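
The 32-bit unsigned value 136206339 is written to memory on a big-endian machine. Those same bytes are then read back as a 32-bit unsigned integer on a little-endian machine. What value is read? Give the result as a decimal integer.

136206339 in 32-bit hexadecimal is 0x081E5803.
Stored big-endian, the bytes at ascending addresses are 08 1E 58 03.
Read back as little-endian, the first byte is least significant, giving 0x03581E08.
0x03581E08 = 56106504.

56106504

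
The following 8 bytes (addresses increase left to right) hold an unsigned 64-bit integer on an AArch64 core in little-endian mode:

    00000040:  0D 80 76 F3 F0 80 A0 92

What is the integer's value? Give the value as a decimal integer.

10565586498176319501

Little-endian: lowest address holds the least-significant byte.
Reassemble most-significant byte first: 92 A0 80 F0 F3 76 80 0D → 0x92A080F0F376800D.
0x92A080F0F376800D = 10565586498176319501.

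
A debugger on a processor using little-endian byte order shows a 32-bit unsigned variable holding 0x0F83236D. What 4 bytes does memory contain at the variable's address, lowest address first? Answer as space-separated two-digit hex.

Split into bytes (most-significant first): 0F 83 23 6D.
Little-endian: lowest address holds the least-significant byte.
So at ascending addresses the bytes are 6D 23 83 0F.

6D 23 83 0F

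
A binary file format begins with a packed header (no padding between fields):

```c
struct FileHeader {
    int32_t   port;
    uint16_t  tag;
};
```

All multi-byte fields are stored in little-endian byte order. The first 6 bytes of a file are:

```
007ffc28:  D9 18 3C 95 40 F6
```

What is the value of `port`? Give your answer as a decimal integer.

`port` is the first field, at byte offset 0, occupying 4 bytes.
Bytes at offsets 0..3: D9 18 3C 95.
Little-endian stores the least-significant byte at the lowest address.
Reassemble most-significant byte first: 95 3C 18 D9 → 0x953C18D9.
Top bit is set, so as a signed 32-bit value this is 0x953C18D9 − 2^32 = -1791223591.

-1791223591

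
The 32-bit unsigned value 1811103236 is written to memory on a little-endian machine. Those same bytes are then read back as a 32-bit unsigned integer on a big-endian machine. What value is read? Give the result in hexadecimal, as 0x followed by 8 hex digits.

0x043EF36B

1811103236 in 32-bit hexadecimal is 0x6BF33E04.
Stored little-endian, the bytes at ascending addresses are 04 3E F3 6B.
Read back as big-endian, the last byte is least significant, giving 0x043EF36B.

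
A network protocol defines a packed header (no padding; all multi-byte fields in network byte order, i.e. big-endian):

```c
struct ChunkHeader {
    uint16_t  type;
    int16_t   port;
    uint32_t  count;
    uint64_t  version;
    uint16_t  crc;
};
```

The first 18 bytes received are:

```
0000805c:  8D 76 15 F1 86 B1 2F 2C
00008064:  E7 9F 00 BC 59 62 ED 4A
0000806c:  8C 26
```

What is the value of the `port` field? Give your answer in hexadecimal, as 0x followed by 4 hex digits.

0x15F1

`port` follows `type` (2 bytes), so it starts at byte offset 2 and occupies 2 bytes.
Bytes at offsets 2..3: 15 F1.
Big-endian stores the most-significant byte at the lowest address.
The bytes are already most-significant first: 0x15F1.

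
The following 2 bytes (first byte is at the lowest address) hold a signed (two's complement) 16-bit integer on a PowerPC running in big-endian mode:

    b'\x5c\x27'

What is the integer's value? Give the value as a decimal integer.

23591

Big-endian stores the most-significant byte at the lowest address.
The bytes are already most-significant first: 0x5C27.
0x5C27 = 23591.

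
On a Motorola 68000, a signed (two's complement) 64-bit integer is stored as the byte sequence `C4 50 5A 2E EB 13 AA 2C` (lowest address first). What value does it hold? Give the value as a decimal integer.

Big-endian stores the most-significant byte at the lowest address.
The bytes are already most-significant first: 0xC4505A2EEB13AA2C.
Top bit is set, so as a signed 64-bit value this is 0xC4505A2EEB13AA2C − 2^64 = -4300838486579893716.

-4300838486579893716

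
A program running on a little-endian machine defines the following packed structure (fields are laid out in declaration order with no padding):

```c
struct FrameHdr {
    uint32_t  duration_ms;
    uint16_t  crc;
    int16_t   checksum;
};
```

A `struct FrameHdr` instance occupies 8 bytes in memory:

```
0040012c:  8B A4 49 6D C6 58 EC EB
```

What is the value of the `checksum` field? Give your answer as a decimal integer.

-5140

`checksum` follows `duration_ms` (4 B), `crc` (2 B), so it starts at offset 4 + 2 = 6 and occupies 2 bytes.
Bytes at offsets 6..7: EC EB.
Little-endian stores the least-significant byte at the lowest address.
Reassemble most-significant byte first: EB EC → 0xEBEC.
Top bit is set, so as a signed 16-bit value this is 0xEBEC − 2^16 = -5140.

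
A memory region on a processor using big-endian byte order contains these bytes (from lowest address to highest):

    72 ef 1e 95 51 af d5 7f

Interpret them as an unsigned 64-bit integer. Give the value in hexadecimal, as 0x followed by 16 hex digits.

0x72EF1E9551AFD57F

In big-endian order the high byte comes first in memory.
The bytes are already most-significant first: 0x72EF1E9551AFD57F.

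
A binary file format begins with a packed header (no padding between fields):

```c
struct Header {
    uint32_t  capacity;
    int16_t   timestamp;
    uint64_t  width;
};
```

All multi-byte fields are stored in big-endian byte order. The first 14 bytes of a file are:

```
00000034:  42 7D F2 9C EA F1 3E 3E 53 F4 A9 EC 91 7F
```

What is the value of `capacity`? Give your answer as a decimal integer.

1115550364

`capacity` is the first field, at byte offset 0, occupying 4 bytes.
Bytes at offsets 0..3: 42 7D F2 9C.
Big-endian: lowest address holds the most-significant byte.
The bytes are already most-significant first: 0x427DF29C.
0x427DF29C = 1115550364.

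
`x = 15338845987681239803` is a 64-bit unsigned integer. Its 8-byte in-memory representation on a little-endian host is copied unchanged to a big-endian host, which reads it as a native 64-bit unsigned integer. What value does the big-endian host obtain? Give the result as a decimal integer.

15338845987681239803 in 64-bit hexadecimal is 0xD4DE8728382A82FB.
Stored little-endian, the bytes at ascending addresses are FB 82 2A 38 28 87 DE D4.
Read back as big-endian, the last byte is least significant, giving 0xFB822A382887DED4.
0xFB822A382887DED4 = 18123094271178825428.

18123094271178825428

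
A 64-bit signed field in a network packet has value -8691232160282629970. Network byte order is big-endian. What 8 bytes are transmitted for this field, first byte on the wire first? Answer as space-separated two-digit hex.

Two's complement of -8691232160282629970 in 64 bits: 8691232160282629970 = 0x789D759A0618D752; invert → 0x87628A65F9E728AD; add 1 → 0x87628A65F9E728AE.
Split into bytes (most-significant first): 87 62 8A 65 F9 E7 28 AE.
Big-endian: lowest address holds the most-significant byte.
So the memory order matches the most-significant-first order: 87 62 8A 65 F9 E7 28 AE.

87 62 8A 65 F9 E7 28 AE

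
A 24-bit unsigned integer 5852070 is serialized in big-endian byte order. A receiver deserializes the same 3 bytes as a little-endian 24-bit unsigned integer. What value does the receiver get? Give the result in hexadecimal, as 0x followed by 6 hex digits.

5852070 in 24-bit hexadecimal is 0x594BA6.
Stored big-endian, the bytes at ascending addresses are 59 4B A6.
Read back as little-endian, the first byte is least significant, giving 0xA64B59.

0xA64B59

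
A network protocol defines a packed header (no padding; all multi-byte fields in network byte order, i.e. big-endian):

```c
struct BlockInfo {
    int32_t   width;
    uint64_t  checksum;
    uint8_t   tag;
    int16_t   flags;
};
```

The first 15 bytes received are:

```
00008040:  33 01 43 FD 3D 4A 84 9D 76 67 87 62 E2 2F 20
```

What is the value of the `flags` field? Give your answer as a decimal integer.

`flags` follows `width` (4 B), `checksum` (8 B), `tag` (1 B), so it starts at offset 4 + 8 + 1 = 13 and occupies 2 bytes.
Bytes at offsets 13..14: 2F 20.
Big-endian: lowest address holds the most-significant byte.
The bytes are already most-significant first: 0x2F20.
0x2F20 = 12064.

12064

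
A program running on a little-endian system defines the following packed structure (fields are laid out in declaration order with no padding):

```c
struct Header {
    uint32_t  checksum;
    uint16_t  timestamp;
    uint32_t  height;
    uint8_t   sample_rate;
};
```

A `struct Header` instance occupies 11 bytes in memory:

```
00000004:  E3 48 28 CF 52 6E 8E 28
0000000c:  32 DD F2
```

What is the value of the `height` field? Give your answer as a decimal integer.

3711051918

`height` follows `checksum` (4 B), `timestamp` (2 B), so it starts at offset 4 + 2 = 6 and occupies 4 bytes.
Bytes at offsets 6..9: 8E 28 32 DD.
Little-endian: lowest address holds the least-significant byte.
Reassemble most-significant byte first: DD 32 28 8E → 0xDD32288E.
0xDD32288E = 3711051918.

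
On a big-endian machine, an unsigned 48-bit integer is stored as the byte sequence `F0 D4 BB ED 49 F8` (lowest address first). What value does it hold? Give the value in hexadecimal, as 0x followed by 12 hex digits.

Big-endian: lowest address holds the most-significant byte.
The bytes are already most-significant first: 0xF0D4BBED49F8.

0xF0D4BBED49F8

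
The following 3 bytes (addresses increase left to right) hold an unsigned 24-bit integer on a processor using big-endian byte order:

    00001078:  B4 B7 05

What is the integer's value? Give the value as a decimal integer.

In big-endian order the high byte comes first in memory.
The bytes are already most-significant first: 0xB4B705.
0xB4B705 = 11843333.

11843333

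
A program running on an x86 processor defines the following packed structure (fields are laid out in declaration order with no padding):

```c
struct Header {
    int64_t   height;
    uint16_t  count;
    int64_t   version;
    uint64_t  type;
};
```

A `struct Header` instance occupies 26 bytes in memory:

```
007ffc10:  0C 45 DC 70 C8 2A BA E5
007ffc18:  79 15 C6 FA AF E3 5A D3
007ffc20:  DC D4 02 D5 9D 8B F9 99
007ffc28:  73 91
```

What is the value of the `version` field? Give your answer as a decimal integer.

`version` follows `height` (8 B), `count` (2 B), so it starts at offset 8 + 2 = 10 and occupies 8 bytes.
Bytes at offsets 10..17: C6 FA AF E3 5A D3 DC D4.
Little-endian: lowest address holds the least-significant byte.
Reassemble most-significant byte first: D4 DC D3 5A E3 AF FA C6 → 0xD4DCD35AE3AFFAC6.
Top bit is set, so as a signed 64-bit value this is 0xD4DCD35AE3AFFAC6 − 2^64 = -3108377255472006458.

-3108377255472006458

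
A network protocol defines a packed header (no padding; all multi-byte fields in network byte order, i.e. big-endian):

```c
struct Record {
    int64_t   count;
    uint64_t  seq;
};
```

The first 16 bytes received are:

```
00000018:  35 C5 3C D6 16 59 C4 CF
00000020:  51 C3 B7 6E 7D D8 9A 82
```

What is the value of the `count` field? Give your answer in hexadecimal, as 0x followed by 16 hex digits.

`count` is the first field, at byte offset 0, occupying 8 bytes.
Bytes at offsets 0..7: 35 C5 3C D6 16 59 C4 CF.
Big-endian: lowest address holds the most-significant byte.
The bytes are already most-significant first: 0x35C53CD61659C4CF.

0x35C53CD61659C4CF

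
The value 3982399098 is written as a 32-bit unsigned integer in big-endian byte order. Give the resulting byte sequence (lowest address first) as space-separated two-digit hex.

3982399098 in hexadecimal, padded to 32 bits, is 0xED5E967A.
Split into bytes (most-significant first): ED 5E 96 7A.
Big-endian: lowest address holds the most-significant byte.
So the memory order matches the most-significant-first order: ED 5E 96 7A.

ED 5E 96 7A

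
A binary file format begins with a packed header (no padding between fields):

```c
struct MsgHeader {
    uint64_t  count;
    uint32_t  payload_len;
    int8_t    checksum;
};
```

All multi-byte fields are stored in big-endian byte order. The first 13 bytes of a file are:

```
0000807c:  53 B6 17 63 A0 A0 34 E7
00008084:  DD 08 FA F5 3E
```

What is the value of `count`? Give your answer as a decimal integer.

`count` is the first field, at byte offset 0, occupying 8 bytes.
Bytes at offsets 0..7: 53 B6 17 63 A0 A0 34 E7.
Big-endian: lowest address holds the most-significant byte.
The bytes are already most-significant first: 0x53B61763A0A034E7.
0x53B61763A0A034E7 = 6032034467573413095.

6032034467573413095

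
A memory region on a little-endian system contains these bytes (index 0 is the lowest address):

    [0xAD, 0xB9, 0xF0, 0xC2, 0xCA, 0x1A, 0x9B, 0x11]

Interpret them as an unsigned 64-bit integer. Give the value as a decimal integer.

1268637178191198637

In little-endian order the low byte comes first in memory.
Reassemble most-significant byte first: 11 9B 1A CA C2 F0 B9 AD → 0x119B1ACAC2F0B9AD.
0x119B1ACAC2F0B9AD = 1268637178191198637.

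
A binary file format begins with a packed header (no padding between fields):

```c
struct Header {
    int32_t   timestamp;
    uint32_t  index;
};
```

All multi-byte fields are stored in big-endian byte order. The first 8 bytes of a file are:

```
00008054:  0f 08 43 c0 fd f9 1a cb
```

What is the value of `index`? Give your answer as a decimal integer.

`index` follows `timestamp` (4 bytes), so it starts at byte offset 4 and occupies 4 bytes.
Bytes at offsets 4..7: FD F9 1A CB.
Big-endian stores the most-significant byte at the lowest address.
The bytes are already most-significant first: 0xFDF91ACB.
0xFDF91ACB = 4260960971.

4260960971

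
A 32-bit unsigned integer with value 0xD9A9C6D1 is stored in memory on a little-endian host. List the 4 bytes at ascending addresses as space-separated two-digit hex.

D1 C6 A9 D9

Split into bytes (most-significant first): D9 A9 C6 D1.
In little-endian order the low byte comes first in memory.
So at ascending addresses the bytes are D1 C6 A9 D9.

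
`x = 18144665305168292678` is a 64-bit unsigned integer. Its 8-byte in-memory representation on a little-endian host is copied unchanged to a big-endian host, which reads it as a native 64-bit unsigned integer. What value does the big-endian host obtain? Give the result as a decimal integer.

18144665305168292678 in 64-bit hexadecimal is 0xFBCECCF5E2E92B46.
Stored little-endian, the bytes at ascending addresses are 46 2B E9 E2 F5 CC CE FB.
Read back as big-endian, the last byte is least significant, giving 0x462BE9E2F5CCCEFB.
0x462BE9E2F5CCCEFB = 5056392167649234683.

5056392167649234683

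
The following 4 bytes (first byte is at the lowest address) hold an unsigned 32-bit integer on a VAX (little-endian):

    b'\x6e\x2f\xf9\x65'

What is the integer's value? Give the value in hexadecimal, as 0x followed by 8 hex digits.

In little-endian order the low byte comes first in memory.
Reassemble most-significant byte first: 65 F9 2F 6E → 0x65F92F6E.

0x65F92F6E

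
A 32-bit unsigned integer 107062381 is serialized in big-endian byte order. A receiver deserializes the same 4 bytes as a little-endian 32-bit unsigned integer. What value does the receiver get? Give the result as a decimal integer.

107062381 in 32-bit hexadecimal is 0x0661A46D.
Stored big-endian, the bytes at ascending addresses are 06 61 A4 6D.
Read back as little-endian, the first byte is least significant, giving 0x6DA46106.
0x6DA46106 = 1839489286.

1839489286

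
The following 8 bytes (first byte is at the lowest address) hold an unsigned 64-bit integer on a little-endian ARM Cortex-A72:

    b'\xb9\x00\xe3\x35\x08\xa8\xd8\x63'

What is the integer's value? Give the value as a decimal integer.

Little-endian stores the least-significant byte at the lowest address.
Reassemble most-significant byte first: 63 D8 A8 08 35 E3 00 B9 → 0x63D8A80835E300B9.
0x63D8A80835E300B9 = 7194685157941641401.

7194685157941641401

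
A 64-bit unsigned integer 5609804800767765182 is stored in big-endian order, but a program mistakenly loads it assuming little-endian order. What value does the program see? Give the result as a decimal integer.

13702777502454766157

5609804800767765182 in 64-bit hexadecimal is 0x4DDA07BE890B2ABE.
Stored big-endian, the bytes at ascending addresses are 4D DA 07 BE 89 0B 2A BE.
Read back as little-endian, the first byte is least significant, giving 0xBE2A0B89BE07DA4D.
0xBE2A0B89BE07DA4D = 13702777502454766157.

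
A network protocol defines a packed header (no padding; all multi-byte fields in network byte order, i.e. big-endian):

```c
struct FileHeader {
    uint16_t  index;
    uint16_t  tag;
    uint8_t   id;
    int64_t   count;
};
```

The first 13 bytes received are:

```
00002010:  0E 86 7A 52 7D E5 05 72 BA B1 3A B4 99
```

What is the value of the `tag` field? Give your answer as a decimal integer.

31314

`tag` follows `index` (2 bytes), so it starts at byte offset 2 and occupies 2 bytes.
Bytes at offsets 2..3: 7A 52.
Big-endian stores the most-significant byte at the lowest address.
The bytes are already most-significant first: 0x7A52.
0x7A52 = 31314.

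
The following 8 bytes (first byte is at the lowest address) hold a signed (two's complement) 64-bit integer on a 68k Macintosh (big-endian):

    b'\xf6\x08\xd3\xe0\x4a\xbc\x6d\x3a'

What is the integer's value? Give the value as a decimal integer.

-718091180285596358

In big-endian order the high byte comes first in memory.
The bytes are already most-significant first: 0xF608D3E04ABC6D3A.
Top bit is set, so as a signed 64-bit value this is 0xF608D3E04ABC6D3A − 2^64 = -718091180285596358.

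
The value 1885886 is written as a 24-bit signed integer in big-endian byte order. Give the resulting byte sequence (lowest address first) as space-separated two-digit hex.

1885886 in hexadecimal, padded to 24 bits, is 0x1CC6BE.
Split into bytes (most-significant first): 1C C6 BE.
Big-endian: lowest address holds the most-significant byte.
So the memory order matches the most-significant-first order: 1C C6 BE.

1C C6 BE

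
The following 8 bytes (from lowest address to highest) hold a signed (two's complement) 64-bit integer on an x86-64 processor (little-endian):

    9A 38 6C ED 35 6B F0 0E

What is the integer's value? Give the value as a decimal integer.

1076478190302279834

Little-endian stores the least-significant byte at the lowest address.
Reassemble most-significant byte first: 0E F0 6B 35 ED 6C 38 9A → 0x0EF06B35ED6C389A.
0x0EF06B35ED6C389A = 1076478190302279834.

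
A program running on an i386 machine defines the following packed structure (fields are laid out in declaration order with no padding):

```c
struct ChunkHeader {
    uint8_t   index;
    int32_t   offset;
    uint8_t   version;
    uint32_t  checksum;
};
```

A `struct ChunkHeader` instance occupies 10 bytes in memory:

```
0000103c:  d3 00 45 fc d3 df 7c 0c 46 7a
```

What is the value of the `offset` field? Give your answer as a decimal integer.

-738441984

`offset` follows `index` (1 byte), so it starts at byte offset 1 and occupies 4 bytes.
Bytes at offsets 1..4: 00 45 FC D3.
Little-endian stores the least-significant byte at the lowest address.
Reassemble most-significant byte first: D3 FC 45 00 → 0xD3FC4500.
Top bit is set, so as a signed 32-bit value this is 0xD3FC4500 − 2^32 = -738441984.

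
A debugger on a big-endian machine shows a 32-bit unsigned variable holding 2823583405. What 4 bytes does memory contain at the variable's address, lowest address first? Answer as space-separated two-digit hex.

2823583405 in hexadecimal, padded to 32 bits, is 0xA84C76AD.
Split into bytes (most-significant first): A8 4C 76 AD.
Big-endian stores the most-significant byte at the lowest address.
So the memory order matches the most-significant-first order: A8 4C 76 AD.

A8 4C 76 AD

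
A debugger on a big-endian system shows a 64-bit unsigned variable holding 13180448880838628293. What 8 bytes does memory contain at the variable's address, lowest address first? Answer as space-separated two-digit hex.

B6 EA 5C 6C 92 94 D3 C5

13180448880838628293 in hexadecimal, padded to 64 bits, is 0xB6EA5C6C9294D3C5.
Split into bytes (most-significant first): B6 EA 5C 6C 92 94 D3 C5.
Big-endian: lowest address holds the most-significant byte.
So the memory order matches the most-significant-first order: B6 EA 5C 6C 92 94 D3 C5.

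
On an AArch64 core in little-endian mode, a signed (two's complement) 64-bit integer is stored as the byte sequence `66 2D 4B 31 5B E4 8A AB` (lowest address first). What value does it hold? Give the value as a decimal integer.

Little-endian: lowest address holds the least-significant byte.
Reassemble most-significant byte first: AB 8A E4 5B 31 4B 2D 66 → 0xAB8AE45B314B2D66.
Top bit is set, so as a signed 64-bit value this is 0xAB8AE45B314B2D66 − 2^64 = -6085800866117636762.

-6085800866117636762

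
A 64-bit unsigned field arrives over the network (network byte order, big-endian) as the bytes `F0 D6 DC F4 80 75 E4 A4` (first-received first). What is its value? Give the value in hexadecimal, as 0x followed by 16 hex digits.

0xF0D6DCF48075E4A4

Big-endian: lowest address holds the most-significant byte.
The bytes are already most-significant first: 0xF0D6DCF48075E4A4.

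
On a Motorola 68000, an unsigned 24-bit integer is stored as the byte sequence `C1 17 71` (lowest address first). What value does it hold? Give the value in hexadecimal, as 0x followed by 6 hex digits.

Big-endian stores the most-significant byte at the lowest address.
The bytes are already most-significant first: 0xC11771.

0xC11771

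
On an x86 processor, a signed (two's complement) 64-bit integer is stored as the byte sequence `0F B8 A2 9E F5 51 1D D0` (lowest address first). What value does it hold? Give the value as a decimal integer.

In little-endian order the low byte comes first in memory.
Reassemble most-significant byte first: D0 1D 51 F5 9E A2 B8 0F → 0xD01D51F59EA2B80F.
Top bit is set, so as a signed 64-bit value this is 0xD01D51F59EA2B80F − 2^64 = -3450511624125630449.

-3450511624125630449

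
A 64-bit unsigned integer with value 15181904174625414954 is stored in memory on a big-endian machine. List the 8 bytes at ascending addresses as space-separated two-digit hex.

15181904174625414954 in hexadecimal, padded to 64 bits, is 0xD2B0F568DE915F2A.
Split into bytes (most-significant first): D2 B0 F5 68 DE 91 5F 2A.
Big-endian: lowest address holds the most-significant byte.
So the memory order matches the most-significant-first order: D2 B0 F5 68 DE 91 5F 2A.

D2 B0 F5 68 DE 91 5F 2A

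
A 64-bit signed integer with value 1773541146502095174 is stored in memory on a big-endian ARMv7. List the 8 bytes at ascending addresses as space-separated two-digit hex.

18 9C E2 46 AF CB E1 46

1773541146502095174 in hexadecimal, padded to 64 bits, is 0x189CE246AFCBE146.
Split into bytes (most-significant first): 18 9C E2 46 AF CB E1 46.
Big-endian stores the most-significant byte at the lowest address.
So the memory order matches the most-significant-first order: 18 9C E2 46 AF CB E1 46.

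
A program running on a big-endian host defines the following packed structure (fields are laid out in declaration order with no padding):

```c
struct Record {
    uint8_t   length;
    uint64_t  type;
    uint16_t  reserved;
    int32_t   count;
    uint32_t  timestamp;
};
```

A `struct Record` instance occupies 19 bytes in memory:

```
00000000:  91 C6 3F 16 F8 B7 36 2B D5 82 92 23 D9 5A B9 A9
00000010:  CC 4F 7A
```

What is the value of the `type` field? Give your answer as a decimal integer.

14285161800523983829

`type` follows `length` (1 byte), so it starts at byte offset 1 and occupies 8 bytes.
Bytes at offsets 1..8: C6 3F 16 F8 B7 36 2B D5.
In big-endian order the high byte comes first in memory.
The bytes are already most-significant first: 0xC63F16F8B7362BD5.
0xC63F16F8B7362BD5 = 14285161800523983829.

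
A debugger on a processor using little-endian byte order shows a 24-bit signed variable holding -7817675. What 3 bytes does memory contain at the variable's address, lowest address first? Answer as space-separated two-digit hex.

Two's complement of -7817675 in 24 bits: 7817675 = 0x7749CB; invert → 0x88B634; add 1 → 0x88B635.
Split into bytes (most-significant first): 88 B6 35.
Little-endian: lowest address holds the least-significant byte.
So at ascending addresses the bytes are 35 B6 88.

35 B6 88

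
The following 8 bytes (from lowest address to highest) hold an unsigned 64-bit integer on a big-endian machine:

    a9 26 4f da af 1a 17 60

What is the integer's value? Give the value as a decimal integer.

12188517242184013664

Big-endian stores the most-significant byte at the lowest address.
The bytes are already most-significant first: 0xA9264FDAAF1A1760.
0xA9264FDAAF1A1760 = 12188517242184013664.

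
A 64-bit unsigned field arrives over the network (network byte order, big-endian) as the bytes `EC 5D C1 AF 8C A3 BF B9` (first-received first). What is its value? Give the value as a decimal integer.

In big-endian order the high byte comes first in memory.
The bytes are already most-significant first: 0xEC5DC1AF8CA3BFB9.
0xEC5DC1AF8CA3BFB9 = 17031982325508063161.

17031982325508063161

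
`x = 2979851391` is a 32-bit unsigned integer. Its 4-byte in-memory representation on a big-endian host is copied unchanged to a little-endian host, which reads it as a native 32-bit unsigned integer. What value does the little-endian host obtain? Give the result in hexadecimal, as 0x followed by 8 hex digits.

2979851391 in 32-bit hexadecimal is 0xB19CEC7F.
Stored big-endian, the bytes at ascending addresses are B1 9C EC 7F.
Read back as little-endian, the first byte is least significant, giving 0x7FEC9CB1.

0x7FEC9CB1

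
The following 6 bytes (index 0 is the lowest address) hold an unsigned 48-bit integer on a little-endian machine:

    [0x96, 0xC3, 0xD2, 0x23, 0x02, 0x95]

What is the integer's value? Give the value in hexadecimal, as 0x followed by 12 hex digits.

In little-endian order the low byte comes first in memory.
Reassemble most-significant byte first: 95 02 23 D2 C3 96 → 0x950223D2C396.

0x950223D2C396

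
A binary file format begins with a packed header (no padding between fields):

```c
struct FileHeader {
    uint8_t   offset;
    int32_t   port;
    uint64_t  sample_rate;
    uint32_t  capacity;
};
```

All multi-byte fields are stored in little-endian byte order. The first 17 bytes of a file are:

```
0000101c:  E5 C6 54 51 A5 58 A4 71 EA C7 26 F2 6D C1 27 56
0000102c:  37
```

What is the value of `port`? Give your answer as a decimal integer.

`port` follows `offset` (1 byte), so it starts at byte offset 1 and occupies 4 bytes.
Bytes at offsets 1..4: C6 54 51 A5.
Little-endian stores the least-significant byte at the lowest address.
Reassemble most-significant byte first: A5 51 54 C6 → 0xA55154C6.
Top bit is set, so as a signed 32-bit value this is 0xA55154C6 − 2^32 = -1521396538.

-1521396538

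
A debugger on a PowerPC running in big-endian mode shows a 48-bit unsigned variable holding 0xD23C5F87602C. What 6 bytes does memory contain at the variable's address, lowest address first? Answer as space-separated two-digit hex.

D2 3C 5F 87 60 2C

Split into bytes (most-significant first): D2 3C 5F 87 60 2C.
Big-endian stores the most-significant byte at the lowest address.
So the memory order matches the most-significant-first order: D2 3C 5F 87 60 2C.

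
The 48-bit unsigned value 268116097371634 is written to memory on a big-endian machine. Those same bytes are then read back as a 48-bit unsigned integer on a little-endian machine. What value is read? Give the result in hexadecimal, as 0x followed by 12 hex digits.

0xF20DBEA4D9F3

268116097371634 in 48-bit hexadecimal is 0xF3D9A4BE0DF2.
Stored big-endian, the bytes at ascending addresses are F3 D9 A4 BE 0D F2.
Read back as little-endian, the first byte is least significant, giving 0xF20DBEA4D9F3.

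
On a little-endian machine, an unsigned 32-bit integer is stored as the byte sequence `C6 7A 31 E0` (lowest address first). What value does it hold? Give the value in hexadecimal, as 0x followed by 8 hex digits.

Little-endian stores the least-significant byte at the lowest address.
Reassemble most-significant byte first: E0 31 7A C6 → 0xE0317AC6.

0xE0317AC6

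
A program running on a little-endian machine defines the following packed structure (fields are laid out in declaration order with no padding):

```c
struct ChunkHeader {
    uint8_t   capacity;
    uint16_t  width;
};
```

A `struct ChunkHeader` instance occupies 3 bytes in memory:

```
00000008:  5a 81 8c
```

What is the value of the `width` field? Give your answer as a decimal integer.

35969

`width` follows `capacity` (1 byte), so it starts at byte offset 1 and occupies 2 bytes.
Bytes at offsets 1..2: 81 8C.
In little-endian order the low byte comes first in memory.
Reassemble most-significant byte first: 8C 81 → 0x8C81.
0x8C81 = 35969.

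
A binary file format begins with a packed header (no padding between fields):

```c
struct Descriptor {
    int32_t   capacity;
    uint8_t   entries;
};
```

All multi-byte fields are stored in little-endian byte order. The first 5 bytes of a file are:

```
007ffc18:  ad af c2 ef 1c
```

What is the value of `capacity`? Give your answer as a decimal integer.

-272453715

`capacity` is the first field, at byte offset 0, occupying 4 bytes.
Bytes at offsets 0..3: AD AF C2 EF.
Little-endian stores the least-significant byte at the lowest address.
Reassemble most-significant byte first: EF C2 AF AD → 0xEFC2AFAD.
Top bit is set, so as a signed 32-bit value this is 0xEFC2AFAD − 2^32 = -272453715.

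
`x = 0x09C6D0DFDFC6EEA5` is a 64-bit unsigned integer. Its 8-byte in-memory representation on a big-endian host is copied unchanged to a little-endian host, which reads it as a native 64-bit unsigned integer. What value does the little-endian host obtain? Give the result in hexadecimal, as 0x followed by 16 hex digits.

Stored big-endian, the bytes at ascending addresses are 09 C6 D0 DF DF C6 EE A5.
Read back as little-endian, the first byte is least significant, giving 0xA5EEC6DFDFD0C609.

0xA5EEC6DFDFD0C609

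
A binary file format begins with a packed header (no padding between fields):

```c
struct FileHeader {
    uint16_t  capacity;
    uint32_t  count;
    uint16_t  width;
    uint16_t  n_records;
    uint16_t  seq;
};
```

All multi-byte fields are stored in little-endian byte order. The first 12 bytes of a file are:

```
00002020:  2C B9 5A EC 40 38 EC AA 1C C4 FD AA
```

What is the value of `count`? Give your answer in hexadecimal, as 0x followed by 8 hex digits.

`count` follows `capacity` (2 bytes), so it starts at byte offset 2 and occupies 4 bytes.
Bytes at offsets 2..5: 5A EC 40 38.
Little-endian stores the least-significant byte at the lowest address.
Reassemble most-significant byte first: 38 40 EC 5A → 0x3840EC5A.

0x3840EC5A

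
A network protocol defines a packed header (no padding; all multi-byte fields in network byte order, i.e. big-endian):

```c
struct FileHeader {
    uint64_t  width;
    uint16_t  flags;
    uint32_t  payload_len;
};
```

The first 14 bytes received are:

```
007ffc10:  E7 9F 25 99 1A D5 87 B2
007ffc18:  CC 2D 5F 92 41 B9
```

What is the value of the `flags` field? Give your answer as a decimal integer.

`flags` follows `width` (8 bytes), so it starts at byte offset 8 and occupies 2 bytes.
Bytes at offsets 8..9: CC 2D.
Big-endian: lowest address holds the most-significant byte.
The bytes are already most-significant first: 0xCC2D.
0xCC2D = 52269.

52269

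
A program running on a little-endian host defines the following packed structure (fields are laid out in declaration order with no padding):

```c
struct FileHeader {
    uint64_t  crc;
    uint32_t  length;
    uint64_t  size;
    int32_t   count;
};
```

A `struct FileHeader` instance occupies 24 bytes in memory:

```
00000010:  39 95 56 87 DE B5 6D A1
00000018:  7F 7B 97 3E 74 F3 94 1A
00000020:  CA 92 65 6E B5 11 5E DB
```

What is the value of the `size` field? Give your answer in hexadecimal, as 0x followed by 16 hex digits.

0x6E6592CA1A94F374

`size` follows `crc` (8 B), `length` (4 B), so it starts at offset 8 + 4 = 12 and occupies 8 bytes.
Bytes at offsets 12..19: 74 F3 94 1A CA 92 65 6E.
Little-endian stores the least-significant byte at the lowest address.
Reassemble most-significant byte first: 6E 65 92 CA 1A 94 F3 74 → 0x6E6592CA1A94F374.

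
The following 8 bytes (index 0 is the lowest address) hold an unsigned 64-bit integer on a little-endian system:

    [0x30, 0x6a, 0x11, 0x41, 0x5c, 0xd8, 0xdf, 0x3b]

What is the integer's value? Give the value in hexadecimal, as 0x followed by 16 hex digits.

Little-endian: lowest address holds the least-significant byte.
Reassemble most-significant byte first: 3B DF D8 5C 41 11 6A 30 → 0x3BDFD85C41116A30.

0x3BDFD85C41116A30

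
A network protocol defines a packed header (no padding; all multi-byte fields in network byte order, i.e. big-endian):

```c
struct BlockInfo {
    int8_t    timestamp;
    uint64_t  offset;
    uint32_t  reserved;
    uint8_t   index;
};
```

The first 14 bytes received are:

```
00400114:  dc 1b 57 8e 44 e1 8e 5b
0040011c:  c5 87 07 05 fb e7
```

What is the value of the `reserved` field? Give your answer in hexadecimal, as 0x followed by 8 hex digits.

`reserved` follows `timestamp` (1 B), `offset` (8 B), so it starts at offset 1 + 8 = 9 and occupies 4 bytes.
Bytes at offsets 9..12: 87 07 05 FB.
In big-endian order the high byte comes first in memory.
The bytes are already most-significant first: 0x870705FB.

0x870705FB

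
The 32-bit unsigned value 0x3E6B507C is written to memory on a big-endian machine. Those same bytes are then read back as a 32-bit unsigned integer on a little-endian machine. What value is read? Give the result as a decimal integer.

2085645118

Stored big-endian, the bytes at ascending addresses are 3E 6B 50 7C.
Read back as little-endian, the first byte is least significant, giving 0x7C506B3E.
0x7C506B3E = 2085645118.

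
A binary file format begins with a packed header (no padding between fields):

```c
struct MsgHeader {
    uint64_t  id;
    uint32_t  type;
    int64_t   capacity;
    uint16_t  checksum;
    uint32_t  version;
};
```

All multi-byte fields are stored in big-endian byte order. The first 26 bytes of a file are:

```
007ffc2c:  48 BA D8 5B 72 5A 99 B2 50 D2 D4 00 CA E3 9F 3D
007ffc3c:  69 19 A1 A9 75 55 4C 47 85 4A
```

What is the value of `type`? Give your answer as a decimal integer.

`type` follows `id` (8 bytes), so it starts at byte offset 8 and occupies 4 bytes.
Bytes at offsets 8..11: 50 D2 D4 00.
In big-endian order the high byte comes first in memory.
The bytes are already most-significant first: 0x50D2D400.
0x50D2D400 = 1355994112.

1355994112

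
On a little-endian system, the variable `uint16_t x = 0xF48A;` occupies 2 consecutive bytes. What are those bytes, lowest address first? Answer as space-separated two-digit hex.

Split into bytes (most-significant first): F4 8A.
In little-endian order the low byte comes first in memory.
So at ascending addresses the bytes are 8A F4.

8A F4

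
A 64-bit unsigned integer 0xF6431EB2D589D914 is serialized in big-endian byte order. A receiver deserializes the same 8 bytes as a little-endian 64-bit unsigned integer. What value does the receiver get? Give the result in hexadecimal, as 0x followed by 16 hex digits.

0x14D989D5B21E43F6

Stored big-endian, the bytes at ascending addresses are F6 43 1E B2 D5 89 D9 14.
Read back as little-endian, the first byte is least significant, giving 0x14D989D5B21E43F6.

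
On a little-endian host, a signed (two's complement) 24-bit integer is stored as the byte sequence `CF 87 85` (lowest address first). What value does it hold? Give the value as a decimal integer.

Little-endian: lowest address holds the least-significant byte.
Reassemble most-significant byte first: 85 87 CF → 0x8587CF.
Top bit is set, so as a signed 24-bit value this is 0x8587CF − 2^24 = -8026161.

-8026161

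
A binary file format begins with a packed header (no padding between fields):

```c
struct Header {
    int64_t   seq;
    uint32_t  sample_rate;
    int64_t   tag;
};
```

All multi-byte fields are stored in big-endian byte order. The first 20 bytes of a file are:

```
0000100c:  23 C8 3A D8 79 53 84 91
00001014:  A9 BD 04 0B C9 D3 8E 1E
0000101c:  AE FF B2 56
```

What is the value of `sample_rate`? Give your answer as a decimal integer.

`sample_rate` follows `seq` (8 bytes), so it starts at byte offset 8 and occupies 4 bytes.
Bytes at offsets 8..11: A9 BD 04 0B.
In big-endian order the high byte comes first in memory.
The bytes are already most-significant first: 0xA9BD040B.
0xA9BD040B = 2847736843.

2847736843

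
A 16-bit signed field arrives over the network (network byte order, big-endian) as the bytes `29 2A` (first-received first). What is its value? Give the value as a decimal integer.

In big-endian order the high byte comes first in memory.
The bytes are already most-significant first: 0x292A.
0x292A = 10538.

10538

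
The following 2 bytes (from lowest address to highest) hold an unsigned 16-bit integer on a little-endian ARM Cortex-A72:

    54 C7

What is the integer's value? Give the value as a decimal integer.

In little-endian order the low byte comes first in memory.
Reassemble most-significant byte first: C7 54 → 0xC754.
0xC754 = 51028.

51028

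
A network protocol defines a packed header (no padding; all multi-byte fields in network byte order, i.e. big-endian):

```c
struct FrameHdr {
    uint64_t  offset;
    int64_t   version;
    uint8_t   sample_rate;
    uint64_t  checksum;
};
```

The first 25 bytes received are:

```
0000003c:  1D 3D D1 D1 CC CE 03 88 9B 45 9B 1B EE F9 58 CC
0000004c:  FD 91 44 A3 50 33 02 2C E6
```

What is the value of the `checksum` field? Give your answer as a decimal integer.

10467670998764367078

`checksum` follows `offset` (8 B), `version` (8 B), `sample_rate` (1 B), so it starts at offset 8 + 8 + 1 = 17 and occupies 8 bytes.
Bytes at offsets 17..24: 91 44 A3 50 33 02 2C E6.
Big-endian stores the most-significant byte at the lowest address.
The bytes are already most-significant first: 0x9144A35033022CE6.
0x9144A35033022CE6 = 10467670998764367078.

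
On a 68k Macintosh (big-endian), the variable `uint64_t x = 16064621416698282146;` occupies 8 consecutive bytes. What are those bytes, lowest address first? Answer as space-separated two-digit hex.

16064621416698282146 in hexadecimal, padded to 64 bits, is 0xDEF10010816F00A2.
Split into bytes (most-significant first): DE F1 00 10 81 6F 00 A2.
Big-endian: lowest address holds the most-significant byte.
So the memory order matches the most-significant-first order: DE F1 00 10 81 6F 00 A2.

DE F1 00 10 81 6F 00 A2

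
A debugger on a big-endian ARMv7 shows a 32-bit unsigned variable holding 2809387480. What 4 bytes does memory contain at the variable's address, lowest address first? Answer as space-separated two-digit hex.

2809387480 in hexadecimal, padded to 32 bits, is 0xA773D9D8.
Split into bytes (most-significant first): A7 73 D9 D8.
Big-endian stores the most-significant byte at the lowest address.
So the memory order matches the most-significant-first order: A7 73 D9 D8.

A7 73 D9 D8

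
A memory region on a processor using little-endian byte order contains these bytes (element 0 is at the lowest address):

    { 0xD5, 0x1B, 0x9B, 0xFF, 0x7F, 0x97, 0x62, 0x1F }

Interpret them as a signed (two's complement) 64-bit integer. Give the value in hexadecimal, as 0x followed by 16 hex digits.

0x1F62977FFF9B1BD5

Little-endian stores the least-significant byte at the lowest address.
Reassemble most-significant byte first: 1F 62 97 7F FF 9B 1B D5 → 0x1F62977FFF9B1BD5.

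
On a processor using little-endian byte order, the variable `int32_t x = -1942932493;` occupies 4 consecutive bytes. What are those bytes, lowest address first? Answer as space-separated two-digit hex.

F3 33 31 8C

Two's complement of -1942932493 in 32 bits: 1942932493 = 0x73CECC0D; invert → 0x8C3133F2; add 1 → 0x8C3133F3.
Split into bytes (most-significant first): 8C 31 33 F3.
In little-endian order the low byte comes first in memory.
So at ascending addresses the bytes are F3 33 31 8C.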